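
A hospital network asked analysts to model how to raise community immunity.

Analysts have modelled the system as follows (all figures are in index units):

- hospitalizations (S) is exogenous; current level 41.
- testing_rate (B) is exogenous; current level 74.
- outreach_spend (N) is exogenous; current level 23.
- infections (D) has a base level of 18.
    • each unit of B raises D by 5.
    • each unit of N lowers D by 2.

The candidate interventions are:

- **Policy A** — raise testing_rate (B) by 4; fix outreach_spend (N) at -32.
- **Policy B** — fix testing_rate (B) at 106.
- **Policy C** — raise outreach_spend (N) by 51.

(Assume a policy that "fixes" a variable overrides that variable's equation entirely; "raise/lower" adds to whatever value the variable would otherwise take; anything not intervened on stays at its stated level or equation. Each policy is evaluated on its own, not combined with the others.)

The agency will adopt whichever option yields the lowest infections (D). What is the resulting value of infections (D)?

Policy A (B + 4, N := -32):
  B = 74 + 4 = 78
  N = -32
  D = 18 + 5·78 − 2·(-32) = 472
Policy B (B := 106):
  B = 106
  N = 23
  D = 18 + 5·106 − 2·23 = 502
Policy C (N + 51):
  B = 74
  N = 23 + 51 = 74
  D = 18 + 5·74 − 2·74 = 240
Comparing — Policy A: D=472, Policy B: D=502, Policy C: D=240. Lowest is 240 (Policy C).

240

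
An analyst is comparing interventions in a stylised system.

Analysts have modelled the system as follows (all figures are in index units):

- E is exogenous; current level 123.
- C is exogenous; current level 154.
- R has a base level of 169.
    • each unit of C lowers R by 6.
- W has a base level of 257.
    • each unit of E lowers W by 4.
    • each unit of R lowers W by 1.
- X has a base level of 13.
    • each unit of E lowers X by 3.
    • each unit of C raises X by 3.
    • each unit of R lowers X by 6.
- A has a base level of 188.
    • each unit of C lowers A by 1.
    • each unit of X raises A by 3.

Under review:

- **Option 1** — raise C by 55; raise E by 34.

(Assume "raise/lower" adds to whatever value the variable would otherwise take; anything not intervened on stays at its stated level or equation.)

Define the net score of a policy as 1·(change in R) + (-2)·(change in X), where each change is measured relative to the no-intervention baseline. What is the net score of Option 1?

Baseline:
  E = 123
  C = 154
  R = 169 − 6·154 = -755
  X = 13 − 3·123 + 3·154 − 6·(-755) = 4636
Option 1 (C + 55, E + 34):
  E = 123 + 34 = 157
  C = 154 + 55 = 209
  R = 169 − 6·209 = -1085
  X = 13 − 3·157 + 3·209 − 6·(-1085) = 6679
ΔR = -1085 − (-755) = -330; ΔX = 6679 − 4636 = 2043
Score = 1·(-330) + (-2)·2043 = -4416

-4416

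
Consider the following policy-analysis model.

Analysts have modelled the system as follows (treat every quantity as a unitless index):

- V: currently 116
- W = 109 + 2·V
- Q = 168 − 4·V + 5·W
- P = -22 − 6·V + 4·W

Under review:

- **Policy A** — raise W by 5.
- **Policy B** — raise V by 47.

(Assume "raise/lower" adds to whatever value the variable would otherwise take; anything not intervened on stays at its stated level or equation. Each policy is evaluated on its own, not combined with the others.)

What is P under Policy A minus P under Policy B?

-74

Policy A (W + 5):
  V = 116
  W = 109 + 2·116 (+5 from intervention) = 346
  P = -22 − 6·116 + 4·346 = 666
Policy B (V + 47):
  V = 116 + 47 = 163
  W = 109 + 2·163 = 435
  P = -22 − 6·163 + 4·435 = 740
P: 666 − 740 = -74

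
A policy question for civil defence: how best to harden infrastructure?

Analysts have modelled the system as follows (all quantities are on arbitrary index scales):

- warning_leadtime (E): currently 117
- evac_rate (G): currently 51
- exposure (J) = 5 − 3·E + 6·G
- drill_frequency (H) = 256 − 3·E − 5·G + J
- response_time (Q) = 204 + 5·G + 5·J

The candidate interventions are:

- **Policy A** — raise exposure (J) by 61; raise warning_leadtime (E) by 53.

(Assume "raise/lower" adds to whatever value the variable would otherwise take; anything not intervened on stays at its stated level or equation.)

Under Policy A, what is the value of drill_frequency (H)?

-647

Policy A (J + 61, E + 53):
  E = 117 + 53 = 170
  G = 51
  J = 5 − 3·170 + 6·51 (+61 from intervention) = -138
  H = 256 − 3·170 − 5·51 + (-138) = -647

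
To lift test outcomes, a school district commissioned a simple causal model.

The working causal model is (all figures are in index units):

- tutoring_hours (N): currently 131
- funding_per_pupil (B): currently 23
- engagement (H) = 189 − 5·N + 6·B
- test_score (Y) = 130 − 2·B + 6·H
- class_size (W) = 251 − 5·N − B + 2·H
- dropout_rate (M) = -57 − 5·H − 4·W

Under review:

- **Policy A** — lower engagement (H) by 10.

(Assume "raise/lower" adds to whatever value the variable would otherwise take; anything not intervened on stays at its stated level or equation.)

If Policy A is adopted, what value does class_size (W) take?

Policy A (H − 10):
  N = 131
  B = 23
  H = 189 − 5·131 + 6·23 (−10 from intervention) = -338
  W = 251 − 5·131 − 23 + 2·(-338) = -1103

-1103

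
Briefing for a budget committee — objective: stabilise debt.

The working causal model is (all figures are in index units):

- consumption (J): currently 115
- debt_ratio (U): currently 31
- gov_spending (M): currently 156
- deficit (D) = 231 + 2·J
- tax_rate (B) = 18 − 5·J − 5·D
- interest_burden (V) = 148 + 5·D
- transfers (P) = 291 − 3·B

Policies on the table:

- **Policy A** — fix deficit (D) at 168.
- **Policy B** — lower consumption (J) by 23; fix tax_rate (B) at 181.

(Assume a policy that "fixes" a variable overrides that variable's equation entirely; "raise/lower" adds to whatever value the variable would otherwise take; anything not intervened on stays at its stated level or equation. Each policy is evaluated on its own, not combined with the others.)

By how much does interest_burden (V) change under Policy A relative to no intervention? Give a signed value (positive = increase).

Baseline:
  J = 115
  D = 231 + 2·115 = 461
  V = 148 + 5·461 = 2453
Policy A (D := 168):
  J = 115
  D = 168
  V = 148 + 5·168 = 988
Change in V: 988 − 2453 = -1465

-1465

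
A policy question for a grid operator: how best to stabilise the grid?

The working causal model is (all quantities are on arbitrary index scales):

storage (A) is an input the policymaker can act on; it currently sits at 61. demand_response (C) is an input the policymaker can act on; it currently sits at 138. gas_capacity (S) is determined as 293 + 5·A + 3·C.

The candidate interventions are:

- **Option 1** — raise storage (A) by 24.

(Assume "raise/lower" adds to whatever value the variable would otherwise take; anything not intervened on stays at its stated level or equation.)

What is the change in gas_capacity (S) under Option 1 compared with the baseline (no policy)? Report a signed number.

Baseline:
  A = 61
  C = 138
  S = 293 + 5·61 + 3·138 = 1012
Option 1 (A + 24):
  A = 61 + 24 = 85
  C = 138
  S = 293 + 5·85 + 3·138 = 1132
Change in S: 1132 − 1012 = 120

120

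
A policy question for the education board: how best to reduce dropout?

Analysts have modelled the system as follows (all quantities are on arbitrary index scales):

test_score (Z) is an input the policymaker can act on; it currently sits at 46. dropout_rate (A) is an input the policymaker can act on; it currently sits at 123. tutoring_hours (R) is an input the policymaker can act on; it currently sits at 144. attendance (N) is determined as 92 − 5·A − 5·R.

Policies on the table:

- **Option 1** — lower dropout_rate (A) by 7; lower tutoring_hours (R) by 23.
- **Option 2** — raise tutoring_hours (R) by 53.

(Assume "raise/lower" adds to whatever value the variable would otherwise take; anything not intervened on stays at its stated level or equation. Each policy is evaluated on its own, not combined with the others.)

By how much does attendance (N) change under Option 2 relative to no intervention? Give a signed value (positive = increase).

-265

Baseline:
  A = 123
  R = 144
  N = 92 − 5·123 − 5·144 = -1243
Option 2 (R + 53):
  A = 123
  R = 144 + 53 = 197
  N = 92 − 5·123 − 5·197 = -1508
Change in N: -1508 − (-1243) = -265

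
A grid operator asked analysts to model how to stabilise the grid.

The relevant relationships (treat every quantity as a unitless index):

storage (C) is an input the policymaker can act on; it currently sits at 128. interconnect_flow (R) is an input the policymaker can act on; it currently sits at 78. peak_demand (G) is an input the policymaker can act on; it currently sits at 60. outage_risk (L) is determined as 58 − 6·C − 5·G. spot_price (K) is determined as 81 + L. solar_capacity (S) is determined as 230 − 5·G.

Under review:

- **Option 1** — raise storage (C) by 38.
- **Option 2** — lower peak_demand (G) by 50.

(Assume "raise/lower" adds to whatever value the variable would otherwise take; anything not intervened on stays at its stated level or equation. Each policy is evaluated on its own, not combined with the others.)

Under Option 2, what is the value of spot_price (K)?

Option 2 (G − 50):
  C = 128
  G = 60 − 50 = 10
  L = 58 − 6·128 − 5·10 = -760
  K = 81 + (-760) = -679

-679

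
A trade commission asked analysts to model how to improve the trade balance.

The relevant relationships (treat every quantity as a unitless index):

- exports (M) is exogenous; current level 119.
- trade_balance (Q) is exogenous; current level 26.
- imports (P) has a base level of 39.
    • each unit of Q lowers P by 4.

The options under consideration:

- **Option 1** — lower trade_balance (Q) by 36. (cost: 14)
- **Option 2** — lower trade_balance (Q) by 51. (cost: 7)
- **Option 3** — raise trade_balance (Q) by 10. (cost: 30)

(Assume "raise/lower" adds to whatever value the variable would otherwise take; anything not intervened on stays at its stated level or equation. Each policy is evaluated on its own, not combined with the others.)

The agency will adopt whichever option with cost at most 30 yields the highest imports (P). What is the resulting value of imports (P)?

139

Option 1 (Q − 36):
  Q = 26 − 36 = -10
  P = 39 − 4·(-10) = 79
Option 2 (Q − 51):
  Q = 26 − 51 = -25
  P = 39 − 4·(-25) = 139
Option 3 (Q + 10):
  Q = 26 + 10 = 36
  P = 39 − 4·36 = -105
Comparing — Option 1: P=79, Option 2: P=139, Option 3: P=-105. Highest is 139 (Option 2).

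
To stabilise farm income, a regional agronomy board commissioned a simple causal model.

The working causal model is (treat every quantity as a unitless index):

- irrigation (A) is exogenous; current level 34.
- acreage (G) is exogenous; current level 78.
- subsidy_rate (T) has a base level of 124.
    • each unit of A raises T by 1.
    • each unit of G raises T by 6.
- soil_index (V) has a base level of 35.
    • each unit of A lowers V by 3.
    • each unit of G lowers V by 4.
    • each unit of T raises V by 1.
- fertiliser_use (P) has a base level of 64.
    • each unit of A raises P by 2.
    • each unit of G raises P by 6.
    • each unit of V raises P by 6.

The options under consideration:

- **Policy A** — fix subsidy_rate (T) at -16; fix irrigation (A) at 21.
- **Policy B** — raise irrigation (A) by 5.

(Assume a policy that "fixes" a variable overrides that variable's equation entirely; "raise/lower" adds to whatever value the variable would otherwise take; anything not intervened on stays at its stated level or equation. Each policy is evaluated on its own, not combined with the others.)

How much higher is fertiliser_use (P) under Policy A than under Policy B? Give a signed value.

-3594

Policy A (T := -16, A := 21):
  A = 21
  G = 78
  T = -16
  V = 35 − 3·21 − 4·78 + (-16) = -356
  P = 64 + 2·21 + 6·78 + 6·(-356) = -1562
Policy B (A + 5):
  A = 34 + 5 = 39
  G = 78
  T = 124 + 39 + 6·78 = 631
  V = 35 − 3·39 − 4·78 + 631 = 237
  P = 64 + 2·39 + 6·78 + 6·237 = 2032
P: -1562 − 2032 = -3594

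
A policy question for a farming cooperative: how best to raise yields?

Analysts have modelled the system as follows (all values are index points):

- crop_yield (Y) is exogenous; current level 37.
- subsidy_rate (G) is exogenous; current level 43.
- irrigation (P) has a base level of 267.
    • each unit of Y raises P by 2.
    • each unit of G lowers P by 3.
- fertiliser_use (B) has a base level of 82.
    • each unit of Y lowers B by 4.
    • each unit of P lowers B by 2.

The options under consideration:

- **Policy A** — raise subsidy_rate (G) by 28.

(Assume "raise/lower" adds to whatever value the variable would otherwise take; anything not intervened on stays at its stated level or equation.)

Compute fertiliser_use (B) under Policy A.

Policy A (G + 28):
  Y = 37
  G = 43 + 28 = 71
  P = 267 + 2·37 − 3·71 = 128
  B = 82 − 4·37 − 2·128 = -322

-322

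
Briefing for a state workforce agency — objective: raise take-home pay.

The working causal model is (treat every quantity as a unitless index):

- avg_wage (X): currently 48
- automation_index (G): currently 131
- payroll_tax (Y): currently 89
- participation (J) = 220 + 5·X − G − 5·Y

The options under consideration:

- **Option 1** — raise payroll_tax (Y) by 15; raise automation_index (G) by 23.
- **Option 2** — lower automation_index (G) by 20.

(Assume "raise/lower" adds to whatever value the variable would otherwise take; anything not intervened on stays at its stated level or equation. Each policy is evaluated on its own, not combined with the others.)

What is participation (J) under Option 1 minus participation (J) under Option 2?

-118

Option 1 (Y + 15, G + 23):
  X = 48
  G = 131 + 23 = 154
  Y = 89 + 15 = 104
  J = 220 + 5·48 − 154 − 5·104 = -214
Option 2 (G − 20):
  X = 48
  G = 131 − 20 = 111
  Y = 89
  J = 220 + 5·48 − 111 − 5·89 = -96
J: -214 − (-96) = -118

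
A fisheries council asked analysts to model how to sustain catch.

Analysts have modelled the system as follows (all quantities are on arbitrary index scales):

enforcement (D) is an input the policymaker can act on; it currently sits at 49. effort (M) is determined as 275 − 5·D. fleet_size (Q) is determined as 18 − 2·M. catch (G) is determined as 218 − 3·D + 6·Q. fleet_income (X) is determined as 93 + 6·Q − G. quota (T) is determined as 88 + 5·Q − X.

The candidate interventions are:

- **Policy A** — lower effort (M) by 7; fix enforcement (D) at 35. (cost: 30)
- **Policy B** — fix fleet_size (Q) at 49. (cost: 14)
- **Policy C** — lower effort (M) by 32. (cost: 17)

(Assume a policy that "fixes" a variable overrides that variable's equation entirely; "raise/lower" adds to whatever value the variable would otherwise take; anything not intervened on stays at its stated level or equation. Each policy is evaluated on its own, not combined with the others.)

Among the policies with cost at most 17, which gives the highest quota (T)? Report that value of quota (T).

Policy B (Q := 49):
  D = 49
  M = 275 − 5·49 = 30
  Q = 49
  G = 218 − 3·49 + 6·49 = 365
  X = 93 + 6·49 − 365 = 22
  T = 88 + 5·49 − 22 = 311
Policy C (M − 32):
  D = 49
  M = 275 − 5·49 (−32 from intervention) = -2
  Q = 18 − 2·(-2) = 22
  G = 218 − 3·49 + 6·22 = 203
  X = 93 + 6·22 − 203 = 22
  T = 88 + 5·22 − 22 = 176
Comparing — Policy B: T=311, Policy C: T=176. Highest is 311 (Policy B).

311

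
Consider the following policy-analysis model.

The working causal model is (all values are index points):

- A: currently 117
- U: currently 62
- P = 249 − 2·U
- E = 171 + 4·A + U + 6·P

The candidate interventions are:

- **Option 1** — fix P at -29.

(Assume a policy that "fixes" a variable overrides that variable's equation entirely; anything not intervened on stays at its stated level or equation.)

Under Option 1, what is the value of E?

527

Option 1 (P := -29):
  A = 117
  U = 62
  P = -29
  E = 171 + 4·117 + 62 + 6·(-29) = 527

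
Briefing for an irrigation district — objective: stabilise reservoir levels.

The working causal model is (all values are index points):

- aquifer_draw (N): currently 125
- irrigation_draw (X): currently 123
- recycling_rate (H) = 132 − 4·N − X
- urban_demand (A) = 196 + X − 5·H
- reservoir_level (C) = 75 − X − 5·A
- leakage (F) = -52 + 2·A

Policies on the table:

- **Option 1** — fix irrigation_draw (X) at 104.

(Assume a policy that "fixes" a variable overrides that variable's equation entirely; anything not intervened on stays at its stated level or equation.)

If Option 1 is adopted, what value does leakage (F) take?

Option 1 (X := 104):
  N = 125
  X = 104
  H = 132 − 4·125 − 104 = -472
  A = 196 + 104 − 5·(-472) = 2660
  F = -52 + 2·2660 = 5268

5268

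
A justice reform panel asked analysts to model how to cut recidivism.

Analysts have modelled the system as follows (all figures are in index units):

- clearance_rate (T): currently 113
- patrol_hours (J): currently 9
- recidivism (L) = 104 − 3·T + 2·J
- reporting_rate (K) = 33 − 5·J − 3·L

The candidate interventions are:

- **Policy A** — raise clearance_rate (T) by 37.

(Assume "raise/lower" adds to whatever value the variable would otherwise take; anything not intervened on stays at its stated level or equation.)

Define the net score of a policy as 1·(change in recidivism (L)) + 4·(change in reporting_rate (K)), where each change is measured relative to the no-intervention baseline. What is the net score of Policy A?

1221

Baseline:
  T = 113
  J = 9
  L = 104 − 3·113 + 2·9 = -217
  K = 33 − 5·9 − 3·(-217) = 639
Policy A (T + 37):
  T = 113 + 37 = 150
  J = 9
  L = 104 − 3·150 + 2·9 = -328
  K = 33 − 5·9 − 3·(-328) = 972
ΔL = -328 − (-217) = -111; ΔK = 972 − 639 = 333
Score = 1·(-111) + 4·333 = 1221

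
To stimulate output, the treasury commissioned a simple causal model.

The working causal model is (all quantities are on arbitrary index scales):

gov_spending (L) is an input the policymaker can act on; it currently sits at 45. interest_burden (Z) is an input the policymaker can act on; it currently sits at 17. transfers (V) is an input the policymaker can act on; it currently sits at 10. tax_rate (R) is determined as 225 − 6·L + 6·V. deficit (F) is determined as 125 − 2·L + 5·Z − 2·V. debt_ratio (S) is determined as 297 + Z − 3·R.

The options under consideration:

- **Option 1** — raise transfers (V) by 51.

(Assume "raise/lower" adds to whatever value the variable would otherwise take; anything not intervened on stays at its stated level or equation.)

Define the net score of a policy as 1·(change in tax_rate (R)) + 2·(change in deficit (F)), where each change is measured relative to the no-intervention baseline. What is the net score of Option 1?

102

Baseline:
  L = 45
  Z = 17
  V = 10
  R = 225 − 6·45 + 6·10 = 15
  F = 125 − 2·45 + 5·17 − 2·10 = 100
Option 1 (V + 51):
  L = 45
  Z = 17
  V = 10 + 51 = 61
  R = 225 − 6·45 + 6·61 = 321
  F = 125 − 2·45 + 5·17 − 2·61 = -2
ΔR = 321 − 15 = 306; ΔF = -2 − 100 = -102
Score = 1·306 + 2·(-102) = 102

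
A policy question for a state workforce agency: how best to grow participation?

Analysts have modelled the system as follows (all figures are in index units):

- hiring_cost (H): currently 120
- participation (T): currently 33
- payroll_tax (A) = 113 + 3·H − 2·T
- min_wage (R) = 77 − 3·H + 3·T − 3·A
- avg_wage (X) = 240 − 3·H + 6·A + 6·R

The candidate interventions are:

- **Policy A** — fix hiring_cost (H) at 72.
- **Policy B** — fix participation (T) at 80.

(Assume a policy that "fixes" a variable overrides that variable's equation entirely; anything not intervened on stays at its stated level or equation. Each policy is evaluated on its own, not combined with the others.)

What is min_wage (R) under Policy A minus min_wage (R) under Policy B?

Policy A (H := 72):
  H = 72
  T = 33
  A = 113 + 3·72 − 2·33 = 263
  R = 77 − 3·72 + 3·33 − 3·263 = -829
Policy B (T := 80):
  H = 120
  T = 80
  A = 113 + 3·120 − 2·80 = 313
  R = 77 − 3·120 + 3·80 − 3·313 = -982
R: -829 − (-982) = 153

153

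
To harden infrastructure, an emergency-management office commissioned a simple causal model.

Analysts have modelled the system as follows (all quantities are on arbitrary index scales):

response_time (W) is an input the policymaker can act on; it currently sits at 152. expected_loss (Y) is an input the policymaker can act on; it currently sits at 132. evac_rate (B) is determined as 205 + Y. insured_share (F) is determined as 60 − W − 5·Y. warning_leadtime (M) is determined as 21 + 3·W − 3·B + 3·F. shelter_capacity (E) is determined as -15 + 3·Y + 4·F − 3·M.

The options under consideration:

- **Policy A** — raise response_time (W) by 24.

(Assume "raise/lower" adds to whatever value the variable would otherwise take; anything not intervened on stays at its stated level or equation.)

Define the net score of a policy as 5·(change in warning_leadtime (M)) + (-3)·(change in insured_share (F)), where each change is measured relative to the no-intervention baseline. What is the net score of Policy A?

72

Baseline:
  W = 152
  Y = 132
  B = 205 + 132 = 337
  F = 60 − 152 − 5·132 = -752
  M = 21 + 3·152 − 3·337 + 3·(-752) = -2790
Policy A (W + 24):
  W = 152 + 24 = 176
  Y = 132
  B = 205 + 132 = 337
  F = 60 − 176 − 5·132 = -776
  M = 21 + 3·176 − 3·337 + 3·(-776) = -2790
ΔM = -2790 − (-2790) = 0; ΔF = -776 − (-752) = -24
Score = 5·0 + (-3)·(-24) = 72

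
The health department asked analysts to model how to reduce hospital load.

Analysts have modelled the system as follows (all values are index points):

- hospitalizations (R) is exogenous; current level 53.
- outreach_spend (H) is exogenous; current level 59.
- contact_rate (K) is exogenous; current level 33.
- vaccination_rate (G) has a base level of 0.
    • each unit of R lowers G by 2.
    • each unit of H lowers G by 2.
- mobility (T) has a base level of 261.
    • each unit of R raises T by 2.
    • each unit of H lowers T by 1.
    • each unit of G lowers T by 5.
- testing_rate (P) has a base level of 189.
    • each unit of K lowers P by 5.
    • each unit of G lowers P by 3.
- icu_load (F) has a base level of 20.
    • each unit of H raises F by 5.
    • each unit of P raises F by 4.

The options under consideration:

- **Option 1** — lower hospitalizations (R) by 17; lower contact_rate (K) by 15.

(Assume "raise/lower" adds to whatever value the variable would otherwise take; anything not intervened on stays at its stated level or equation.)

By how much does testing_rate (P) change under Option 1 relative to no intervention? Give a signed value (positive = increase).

-27

Baseline:
  R = 53
  H = 59
  K = 33
  G = 0 − 2·53 − 2·59 = -224
  P = 189 − 5·33 − 3·(-224) = 696
Option 1 (R − 17, K − 15):
  R = 53 − 17 = 36
  H = 59
  K = 33 − 15 = 18
  G = 0 − 2·36 − 2·59 = -190
  P = 189 − 5·18 − 3·(-190) = 669
Change in P: 669 − 696 = -27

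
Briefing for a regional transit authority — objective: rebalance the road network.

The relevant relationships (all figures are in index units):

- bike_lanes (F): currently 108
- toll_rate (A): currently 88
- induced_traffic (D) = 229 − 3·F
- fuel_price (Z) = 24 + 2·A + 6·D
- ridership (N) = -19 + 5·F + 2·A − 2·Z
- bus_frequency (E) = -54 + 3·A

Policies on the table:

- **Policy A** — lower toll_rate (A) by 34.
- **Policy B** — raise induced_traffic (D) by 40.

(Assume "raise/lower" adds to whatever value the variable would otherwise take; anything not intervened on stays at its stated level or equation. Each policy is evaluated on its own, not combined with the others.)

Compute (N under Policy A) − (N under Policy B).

548

Policy A (A − 34):
  F = 108
  A = 88 − 34 = 54
  D = 229 − 3·108 = -95
  Z = 24 + 2·54 + 6·(-95) = -438
  N = -19 + 5·108 + 2·54 − 2·(-438) = 1505
Policy B (D + 40):
  F = 108
  A = 88
  D = 229 − 3·108 (+40 from intervention) = -55
  Z = 24 + 2·88 + 6·(-55) = -130
  N = -19 + 5·108 + 2·88 − 2·(-130) = 957
N: 1505 − 957 = 548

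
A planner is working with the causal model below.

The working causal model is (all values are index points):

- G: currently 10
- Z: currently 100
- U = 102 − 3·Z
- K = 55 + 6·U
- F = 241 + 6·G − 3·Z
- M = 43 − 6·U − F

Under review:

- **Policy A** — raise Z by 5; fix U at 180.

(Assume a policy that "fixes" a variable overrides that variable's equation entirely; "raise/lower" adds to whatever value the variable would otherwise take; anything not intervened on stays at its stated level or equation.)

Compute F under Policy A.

-14

Policy A (Z + 5, U := 180):
  G = 10
  Z = 100 + 5 = 105
  F = 241 + 6·10 − 3·105 = -14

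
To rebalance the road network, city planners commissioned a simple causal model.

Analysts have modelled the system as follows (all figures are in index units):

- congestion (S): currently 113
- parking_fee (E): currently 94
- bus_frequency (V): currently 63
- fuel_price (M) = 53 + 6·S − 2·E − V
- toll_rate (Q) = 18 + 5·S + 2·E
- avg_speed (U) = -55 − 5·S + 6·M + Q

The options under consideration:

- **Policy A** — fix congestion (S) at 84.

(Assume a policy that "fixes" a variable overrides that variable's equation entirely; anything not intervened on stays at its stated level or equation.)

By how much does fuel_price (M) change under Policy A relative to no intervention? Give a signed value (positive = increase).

Baseline:
  S = 113
  E = 94
  V = 63
  M = 53 + 6·113 − 2·94 − 63 = 480
Policy A (S := 84):
  S = 84
  E = 94
  V = 63
  M = 53 + 6·84 − 2·94 − 63 = 306
Change in M: 306 − 480 = -174

-174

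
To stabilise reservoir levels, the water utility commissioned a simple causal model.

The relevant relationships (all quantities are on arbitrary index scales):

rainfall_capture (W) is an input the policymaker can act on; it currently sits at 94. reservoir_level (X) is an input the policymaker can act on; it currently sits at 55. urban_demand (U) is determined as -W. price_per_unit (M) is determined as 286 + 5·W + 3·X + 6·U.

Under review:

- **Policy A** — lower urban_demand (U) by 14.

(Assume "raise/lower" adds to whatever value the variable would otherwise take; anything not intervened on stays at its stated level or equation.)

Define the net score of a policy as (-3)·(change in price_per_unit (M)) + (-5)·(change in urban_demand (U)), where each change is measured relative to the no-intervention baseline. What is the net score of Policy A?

Baseline:
  W = 94
  X = 55
  U = 0 − 94 = -94
  M = 286 + 5·94 + 3·55 + 6·(-94) = 357
Policy A (U − 14):
  W = 94
  X = 55
  U = 0 − 94 (−14 from intervention) = -108
  M = 286 + 5·94 + 3·55 + 6·(-108) = 273
ΔM = 273 − 357 = -84; ΔU = -108 − (-94) = -14
Score = (-3)·(-84) + (-5)·(-14) = 322

322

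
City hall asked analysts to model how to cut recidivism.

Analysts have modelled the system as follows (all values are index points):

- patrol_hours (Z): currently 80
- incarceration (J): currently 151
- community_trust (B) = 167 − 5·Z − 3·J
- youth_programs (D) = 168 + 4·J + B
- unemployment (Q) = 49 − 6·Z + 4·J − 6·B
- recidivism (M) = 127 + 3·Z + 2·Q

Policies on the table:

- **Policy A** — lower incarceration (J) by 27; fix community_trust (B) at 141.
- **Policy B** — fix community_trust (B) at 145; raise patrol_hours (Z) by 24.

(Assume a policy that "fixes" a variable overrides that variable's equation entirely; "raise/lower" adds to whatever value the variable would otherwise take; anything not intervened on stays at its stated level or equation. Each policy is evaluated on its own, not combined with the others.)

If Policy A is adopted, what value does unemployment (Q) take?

-781

Policy A (J − 27, B := 141):
  Z = 80
  J = 151 − 27 = 124
  B = 141
  Q = 49 − 6·80 + 4·124 − 6·141 = -781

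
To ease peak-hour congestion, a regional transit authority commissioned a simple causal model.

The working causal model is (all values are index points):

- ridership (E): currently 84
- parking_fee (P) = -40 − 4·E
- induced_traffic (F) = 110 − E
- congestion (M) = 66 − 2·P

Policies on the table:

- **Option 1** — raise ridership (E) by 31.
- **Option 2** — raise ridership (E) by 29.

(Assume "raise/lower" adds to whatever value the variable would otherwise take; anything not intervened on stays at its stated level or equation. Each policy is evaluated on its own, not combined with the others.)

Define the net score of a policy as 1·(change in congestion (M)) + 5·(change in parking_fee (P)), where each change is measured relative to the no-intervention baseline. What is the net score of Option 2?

-348

Baseline:
  E = 84
  P = -40 − 4·84 = -376
  M = 66 − 2·(-376) = 818
Option 2 (E + 29):
  E = 84 + 29 = 113
  P = -40 − 4·113 = -492
  M = 66 − 2·(-492) = 1050
ΔM = 1050 − 818 = 232; ΔP = -492 − (-376) = -116
Score = 1·232 + 5·(-116) = -348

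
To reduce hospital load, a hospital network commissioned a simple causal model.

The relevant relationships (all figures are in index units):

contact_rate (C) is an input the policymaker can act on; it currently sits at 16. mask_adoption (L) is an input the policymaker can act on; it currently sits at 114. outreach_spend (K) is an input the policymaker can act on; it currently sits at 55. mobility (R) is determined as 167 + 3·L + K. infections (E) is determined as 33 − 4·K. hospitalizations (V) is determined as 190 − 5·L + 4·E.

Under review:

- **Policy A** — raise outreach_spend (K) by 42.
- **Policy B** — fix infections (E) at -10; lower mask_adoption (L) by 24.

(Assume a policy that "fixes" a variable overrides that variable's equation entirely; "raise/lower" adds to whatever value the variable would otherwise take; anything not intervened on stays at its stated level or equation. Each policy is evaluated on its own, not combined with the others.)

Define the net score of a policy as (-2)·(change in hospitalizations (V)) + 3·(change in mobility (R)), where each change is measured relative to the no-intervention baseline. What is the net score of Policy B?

-1872

Baseline:
  L = 114
  K = 55
  R = 167 + 3·114 + 55 = 564
  E = 33 − 4·55 = -187
  V = 190 − 5·114 + 4·(-187) = -1128
Policy B (E := -10, L − 24):
  L = 114 − 24 = 90
  K = 55
  R = 167 + 3·90 + 55 = 492
  E = -10
  V = 190 − 5·90 + 4·(-10) = -300
ΔV = -300 − (-1128) = 828; ΔR = 492 − 564 = -72
Score = (-2)·828 + 3·(-72) = -1872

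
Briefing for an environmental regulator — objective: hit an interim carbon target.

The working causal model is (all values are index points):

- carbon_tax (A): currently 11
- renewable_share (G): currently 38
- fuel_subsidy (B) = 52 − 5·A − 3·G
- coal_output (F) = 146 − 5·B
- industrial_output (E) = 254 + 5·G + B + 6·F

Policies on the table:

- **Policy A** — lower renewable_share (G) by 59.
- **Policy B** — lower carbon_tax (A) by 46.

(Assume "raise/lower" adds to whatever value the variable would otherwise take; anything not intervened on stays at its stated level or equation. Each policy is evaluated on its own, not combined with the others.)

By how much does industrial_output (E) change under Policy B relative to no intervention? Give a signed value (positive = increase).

Baseline:
  A = 11
  G = 38
  B = 52 − 5·11 − 3·38 = -117
  F = 146 − 5·(-117) = 731
  E = 254 + 5·38 + (-117) + 6·731 = 4713
Policy B (A − 46):
  A = 11 − 46 = -35
  G = 38
  B = 52 − 5·(-35) − 3·38 = 113
  F = 146 − 5·113 = -419
  E = 254 + 5·38 + 113 + 6·(-419) = -1957
Change in E: -1957 − 4713 = -6670

-6670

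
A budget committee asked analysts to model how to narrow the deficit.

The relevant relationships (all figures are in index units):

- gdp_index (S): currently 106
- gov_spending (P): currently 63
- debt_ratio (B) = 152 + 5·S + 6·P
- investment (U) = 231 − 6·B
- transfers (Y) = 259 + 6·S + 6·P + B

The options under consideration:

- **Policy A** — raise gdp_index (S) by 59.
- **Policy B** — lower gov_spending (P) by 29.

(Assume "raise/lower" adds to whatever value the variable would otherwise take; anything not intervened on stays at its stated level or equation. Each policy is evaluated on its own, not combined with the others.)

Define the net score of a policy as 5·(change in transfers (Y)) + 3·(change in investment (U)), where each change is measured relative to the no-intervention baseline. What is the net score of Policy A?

-2065

Baseline:
  S = 106
  P = 63
  B = 152 + 5·106 + 6·63 = 1060
  U = 231 − 6·1060 = -6129
  Y = 259 + 6·106 + 6·63 + 1060 = 2333
Policy A (S + 59):
  S = 106 + 59 = 165
  P = 63
  B = 152 + 5·165 + 6·63 = 1355
  U = 231 − 6·1355 = -7899
  Y = 259 + 6·165 + 6·63 + 1355 = 2982
ΔY = 2982 − 2333 = 649; ΔU = -7899 − (-6129) = -1770
Score = 5·649 + 3·(-1770) = -2065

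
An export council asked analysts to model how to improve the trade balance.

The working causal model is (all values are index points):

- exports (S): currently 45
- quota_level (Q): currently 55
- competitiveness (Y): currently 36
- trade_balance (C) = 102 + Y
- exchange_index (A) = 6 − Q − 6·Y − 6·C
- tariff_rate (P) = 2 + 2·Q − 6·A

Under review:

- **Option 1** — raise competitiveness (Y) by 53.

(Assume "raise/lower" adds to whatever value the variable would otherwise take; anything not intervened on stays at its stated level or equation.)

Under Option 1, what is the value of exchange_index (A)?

Option 1 (Y + 53):
  Q = 55
  Y = 36 + 53 = 89
  C = 102 + 89 = 191
  A = 6 − 55 − 6·89 − 6·191 = -1729

-1729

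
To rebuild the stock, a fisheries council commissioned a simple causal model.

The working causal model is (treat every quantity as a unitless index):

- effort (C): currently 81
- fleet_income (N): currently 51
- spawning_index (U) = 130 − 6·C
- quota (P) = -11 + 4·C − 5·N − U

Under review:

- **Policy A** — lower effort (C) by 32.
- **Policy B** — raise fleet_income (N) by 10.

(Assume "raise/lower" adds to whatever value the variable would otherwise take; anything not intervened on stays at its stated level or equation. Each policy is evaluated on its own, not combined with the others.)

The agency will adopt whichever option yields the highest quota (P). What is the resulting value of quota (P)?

Policy A (C − 32):
  C = 81 − 32 = 49
  N = 51
  U = 130 − 6·49 = -164
  P = -11 + 4·49 − 5·51 − (-164) = 94
Policy B (N + 10):
  C = 81
  N = 51 + 10 = 61
  U = 130 − 6·81 = -356
  P = -11 + 4·81 − 5·61 − (-356) = 364
Comparing — Policy A: P=94, Policy B: P=364. Highest is 364 (Policy B).

364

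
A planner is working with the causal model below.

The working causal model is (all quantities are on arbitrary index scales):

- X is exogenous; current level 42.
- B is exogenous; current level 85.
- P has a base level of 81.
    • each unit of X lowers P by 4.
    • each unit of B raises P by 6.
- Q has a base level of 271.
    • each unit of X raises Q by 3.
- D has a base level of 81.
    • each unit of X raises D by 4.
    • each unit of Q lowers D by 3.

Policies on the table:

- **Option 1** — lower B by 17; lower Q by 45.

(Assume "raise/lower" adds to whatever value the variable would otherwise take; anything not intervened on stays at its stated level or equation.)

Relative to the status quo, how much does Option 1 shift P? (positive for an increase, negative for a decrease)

-102

Baseline:
  X = 42
  B = 85
  P = 81 − 4·42 + 6·85 = 423
Option 1 (B − 17, Q − 45):
  X = 42
  B = 85 − 17 = 68
  P = 81 − 4·42 + 6·68 = 321
Change in P: 321 − 423 = -102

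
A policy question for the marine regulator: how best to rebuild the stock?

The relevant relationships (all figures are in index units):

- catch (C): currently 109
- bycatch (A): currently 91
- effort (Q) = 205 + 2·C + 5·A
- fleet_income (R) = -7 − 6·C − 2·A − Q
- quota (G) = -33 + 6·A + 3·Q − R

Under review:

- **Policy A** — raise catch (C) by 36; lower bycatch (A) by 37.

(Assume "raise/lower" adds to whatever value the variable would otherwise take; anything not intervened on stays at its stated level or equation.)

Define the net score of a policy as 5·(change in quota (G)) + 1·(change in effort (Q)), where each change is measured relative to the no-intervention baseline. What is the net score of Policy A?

Baseline:
  C = 109
  A = 91
  Q = 205 + 2·109 + 5·91 = 878
  R = -7 − 6·109 − 2·91 − 878 = -1721
  G = -33 + 6·91 + 3·878 − (-1721) = 4868
Policy A (C + 36, A − 37):
  C = 109 + 36 = 145
  A = 91 − 37 = 54
  Q = 205 + 2·145 + 5·54 = 765
  R = -7 − 6·145 − 2·54 − 765 = -1750
  G = -33 + 6·54 + 3·765 − (-1750) = 4336
ΔG = 4336 − 4868 = -532; ΔQ = 765 − 878 = -113
Score = 5·(-532) + 1·(-113) = -2773

-2773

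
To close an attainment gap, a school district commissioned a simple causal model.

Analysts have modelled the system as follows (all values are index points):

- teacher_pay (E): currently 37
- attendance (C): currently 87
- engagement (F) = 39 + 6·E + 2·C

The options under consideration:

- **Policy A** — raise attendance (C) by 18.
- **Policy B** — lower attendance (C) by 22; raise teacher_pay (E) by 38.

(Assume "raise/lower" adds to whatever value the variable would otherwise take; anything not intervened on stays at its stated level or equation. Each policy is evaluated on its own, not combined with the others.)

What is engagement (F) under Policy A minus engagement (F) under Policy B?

Policy A (C + 18):
  E = 37
  C = 87 + 18 = 105
  F = 39 + 6·37 + 2·105 = 471
Policy B (C − 22, E + 38):
  E = 37 + 38 = 75
  C = 87 − 22 = 65
  F = 39 + 6·75 + 2·65 = 619
F: 471 − 619 = -148

-148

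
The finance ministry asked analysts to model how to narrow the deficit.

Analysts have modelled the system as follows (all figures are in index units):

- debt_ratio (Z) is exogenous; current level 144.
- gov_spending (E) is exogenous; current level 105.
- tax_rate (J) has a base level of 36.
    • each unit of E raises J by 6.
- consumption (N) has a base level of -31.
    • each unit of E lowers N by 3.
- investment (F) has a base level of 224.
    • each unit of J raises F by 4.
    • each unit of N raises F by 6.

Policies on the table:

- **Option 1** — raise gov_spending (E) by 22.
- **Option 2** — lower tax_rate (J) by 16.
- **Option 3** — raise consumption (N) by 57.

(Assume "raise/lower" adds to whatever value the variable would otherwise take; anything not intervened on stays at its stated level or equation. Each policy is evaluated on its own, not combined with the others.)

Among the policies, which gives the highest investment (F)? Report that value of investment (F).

Option 1 (E + 22):
  E = 105 + 22 = 127
  J = 36 + 6·127 = 798
  N = -31 − 3·127 = -412
  F = 224 + 4·798 + 6·(-412) = 944
Option 2 (J − 16):
  E = 105
  J = 36 + 6·105 (−16 from intervention) = 650
  N = -31 − 3·105 = -346
  F = 224 + 4·650 + 6·(-346) = 748
Option 3 (N + 57):
  E = 105
  J = 36 + 6·105 = 666
  N = -31 − 3·105 (+57 from intervention) = -289
  F = 224 + 4·666 + 6·(-289) = 1154
Comparing — Option 1: F=944, Option 2: F=748, Option 3: F=1154. Highest is 1154 (Option 3).

1154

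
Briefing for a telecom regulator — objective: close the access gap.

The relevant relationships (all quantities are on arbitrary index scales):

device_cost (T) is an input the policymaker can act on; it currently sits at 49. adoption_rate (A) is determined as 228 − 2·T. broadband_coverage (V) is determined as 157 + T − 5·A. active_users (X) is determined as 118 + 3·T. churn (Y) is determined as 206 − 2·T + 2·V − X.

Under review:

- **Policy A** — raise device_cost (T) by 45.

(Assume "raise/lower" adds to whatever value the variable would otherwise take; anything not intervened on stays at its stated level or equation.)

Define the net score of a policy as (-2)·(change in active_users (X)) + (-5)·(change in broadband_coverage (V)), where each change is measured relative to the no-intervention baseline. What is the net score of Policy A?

Baseline:
  T = 49
  A = 228 − 2·49 = 130
  V = 157 + 49 − 5·130 = -444
  X = 118 + 3·49 = 265
Policy A (T + 45):
  T = 49 + 45 = 94
  A = 228 − 2·94 = 40
  V = 157 + 94 − 5·40 = 51
  X = 118 + 3·94 = 400
ΔX = 400 − 265 = 135; ΔV = 51 − (-444) = 495
Score = (-2)·135 + (-5)·495 = -2745

-2745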